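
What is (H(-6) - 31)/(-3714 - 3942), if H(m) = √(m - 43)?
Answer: 31/7656 - 7*I/7656 ≈ 0.0040491 - 0.00091432*I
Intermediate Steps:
H(m) = √(-43 + m)
(H(-6) - 31)/(-3714 - 3942) = (√(-43 - 6) - 31)/(-3714 - 3942) = (√(-49) - 31)/(-7656) = (7*I - 31)*(-1/7656) = (-31 + 7*I)*(-1/7656) = 31/7656 - 7*I/7656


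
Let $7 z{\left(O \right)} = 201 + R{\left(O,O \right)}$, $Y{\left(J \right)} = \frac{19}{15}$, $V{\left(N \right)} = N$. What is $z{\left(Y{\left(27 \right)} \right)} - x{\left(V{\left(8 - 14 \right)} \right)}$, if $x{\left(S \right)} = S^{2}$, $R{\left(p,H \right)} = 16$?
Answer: $-5$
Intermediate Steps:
$Y{\left(J \right)} = \frac{19}{15}$ ($Y{\left(J \right)} = 19 \cdot \frac{1}{15} = \frac{19}{15}$)
$z{\left(O \right)} = 31$ ($z{\left(O \right)} = \frac{201 + 16}{7} = \frac{1}{7} \cdot 217 = 31$)
$z{\left(Y{\left(27 \right)} \right)} - x{\left(V{\left(8 - 14 \right)} \right)} = 31 - \left(8 - 14\right)^{2} = 31 - \left(-6\right)^{2} = 31 - 36 = -5$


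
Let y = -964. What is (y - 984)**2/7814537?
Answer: 3794704/7814537 ≈ 0.48560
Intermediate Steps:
(y - 984)**2/7814537 = (-964 - 984)**2/7814537 = (-1948)**2*(1/7814537) = 3794704*(1/7814537) = 3794704/7814537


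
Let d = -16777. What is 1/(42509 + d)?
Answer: 1/25732 ≈ 3.8862e-5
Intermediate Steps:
1/(42509 + d) = 1/(42509 - 16777) = 1/25732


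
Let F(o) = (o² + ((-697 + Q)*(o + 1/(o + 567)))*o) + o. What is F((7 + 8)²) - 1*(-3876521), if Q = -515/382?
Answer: -1056440060689/33616 ≈ -3.1427e+7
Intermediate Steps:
Q = -515/382 (Q = -515*1/382 = -515/382 ≈ -1.3482)
F(o) = o + o² + o*(-266769*o/382 - 266769/(382*(567 + o))) (F(o) = (o² + ((-697 - 515/382)*(o + 1/(o + 567)))*o) + o = (o² + (-266769*(o + 1/(567 + o))/382)*o) + o = (o² + (-266769*o/382 - 266769/(382*(567 + o)))*o) + o = (o² + o*(-266769*o/382 - 266769/(382*(567 + o)))) + o = o + o² + o*(-266769*o/382 - 266769/(382*(567 + o))))
F((7 + 8)²) - 1*(-3876521) = -(7 + 8)²*(50175 + 266387*((7 + 8)²)² + 151041047*(7 + 8)²)/(216594 + 382*(7 + 8)²) - 1*(-3876521) = -1*15²*(50175 + 266387*(15²)² + 151041047*15²)/(216594 + 382*15²) + 3876521 = -1*225*(50175 + 266387*225² + 151041047*225)/(216594 + 382*225) + 3876521 = -1*225*(50175 + 266387*50625 + 33984235575)/(216594 + 85950) + 3876521 = -1*225*(50175 + 13485841875 + 33984235575)/302544 + 3876521 = -1*225*1/302544*47470127625 + 3876521 = -1186753190625/33616 + 3876521 = -1056440060689/33616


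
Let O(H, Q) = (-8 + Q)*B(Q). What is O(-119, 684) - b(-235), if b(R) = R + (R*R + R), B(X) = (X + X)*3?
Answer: 2719549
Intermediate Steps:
B(X) = 6*X (B(X) = (2*X)*3 = 6*X)
b(R) = R**2 + 2*R (b(R) = R + (R**2 + R) = R + (R + R**2) = R**2 + 2*R)
O(H, Q) = 6*Q*(-8 + Q) (O(H, Q) = (-8 + Q)*(6*Q) = 6*Q*(-8 + Q))
O(-119, 684) - b(-235) = 6*684*(-8 + 684) - (-235)*(2 - 235) = 6*684*676 - (-235)*(-233) = 2774304 - 1*54755 = 2774304 - 54755 = 2719549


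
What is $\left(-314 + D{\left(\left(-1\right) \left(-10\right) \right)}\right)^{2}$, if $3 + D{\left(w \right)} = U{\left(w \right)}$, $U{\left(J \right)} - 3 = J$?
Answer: $92416$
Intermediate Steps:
$U{\left(J \right)} = 3 + J$
$D{\left(w \right)} = w$ ($D{\left(w \right)} = -3 + \left(3 + w\right) = w$)
$\left(-314 + D{\left(\left(-1\right) \left(-10\right) \right)}\right)^{2} = \left(-314 - -10\right)^{2} = \left(-314 + 10\right)^{2} = \left(-304\right)^{2} = 92416$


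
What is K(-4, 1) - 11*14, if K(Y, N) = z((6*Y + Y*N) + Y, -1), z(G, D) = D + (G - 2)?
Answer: -189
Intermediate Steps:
z(G, D) = -2 + D + G (z(G, D) = D + (-2 + G) = -2 + D + G)
K(Y, N) = -3 + 7*Y + N*Y (K(Y, N) = -2 - 1 + ((6*Y + Y*N) + Y) = -2 - 1 + ((6*Y + N*Y) + Y) = -2 - 1 + (7*Y + N*Y) = -3 + 7*Y + N*Y)
K(-4, 1) - 11*14 = (-3 - 4*(7 + 1)) - 11*14 = (-3 - 4*8) - 154 = (-3 - 32) - 154 = -35 - 154 = -189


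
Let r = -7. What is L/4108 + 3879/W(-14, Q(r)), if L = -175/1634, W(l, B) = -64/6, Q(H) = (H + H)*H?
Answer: -9764130283/26849888 ≈ -363.66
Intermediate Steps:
Q(H) = 2*H² (Q(H) = (2*H)*H = 2*H²)
W(l, B) = -32/3 (W(l, B) = -64*⅙ = -32/3)
L = -175/1634 (L = -175*1/1634 = -175/1634 ≈ -0.10710)
L/4108 + 3879/W(-14, Q(r)) = -175/1634/4108 + 3879/(-32/3) = -175/1634*1/4108 + 3879*(-3/32) = -175/6712472 - 11637/32 = -9764130283/26849888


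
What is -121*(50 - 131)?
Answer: 9801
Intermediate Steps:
-121*(50 - 131) = -121*(-81) = 9801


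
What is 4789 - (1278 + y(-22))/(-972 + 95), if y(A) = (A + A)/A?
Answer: 4201233/877 ≈ 4790.5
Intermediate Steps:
y(A) = 2 (y(A) = (2*A)/A = 2)
4789 - (1278 + y(-22))/(-972 + 95) = 4789 - (1278 + 2)/(-972 + 95) = 4789 - 1280/(-877) = 4789 - 1280*(-1)/877 = 4789 - 1*(-1280/877) = 4789 + 1280/877 = 4201233/877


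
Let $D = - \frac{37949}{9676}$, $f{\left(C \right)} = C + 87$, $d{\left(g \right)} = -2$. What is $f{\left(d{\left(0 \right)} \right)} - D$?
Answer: $\frac{860409}{9676} \approx 88.922$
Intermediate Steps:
$f{\left(C \right)} = 87 + C$
$D = - \frac{37949}{9676}$ ($D = \left(-37949\right) \frac{1}{9676} = - \frac{37949}{9676} \approx -3.922$)
$f{\left(d{\left(0 \right)} \right)} - D = \left(87 - 2\right) - - \frac{37949}{9676} = 85 + \frac{37949}{9676} = \frac{860409}{9676}$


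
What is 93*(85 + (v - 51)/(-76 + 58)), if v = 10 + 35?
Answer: 7936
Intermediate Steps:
v = 45
93*(85 + (v - 51)/(-76 + 58)) = 93*(85 + (45 - 51)/(-76 + 58)) = 93*(85 - 6/(-18)) = 93*(85 - 6*(-1/18)) = 93*(85 + ⅓) = 93*(256/3) = 7936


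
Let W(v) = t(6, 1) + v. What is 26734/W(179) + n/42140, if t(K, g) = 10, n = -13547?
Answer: 160572911/1137780 ≈ 141.13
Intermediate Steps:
W(v) = 10 + v
26734/W(179) + n/42140 = 26734/(10 + 179) - 13547/42140 = 26734/189 - 13547*1/42140 = 26734*(1/189) - 13547/42140 = 26734/189 - 13547/42140 = 160572911/1137780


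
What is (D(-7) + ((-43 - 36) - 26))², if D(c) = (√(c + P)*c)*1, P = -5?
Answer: 10437 + 2940*I*√3 ≈ 10437.0 + 5092.2*I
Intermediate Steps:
D(c) = c*√(-5 + c) (D(c) = (√(c - 5)*c)*1 = (√(-5 + c)*c)*1 = (c*√(-5 + c))*1 = c*√(-5 + c))
(D(-7) + ((-43 - 36) - 26))² = (-7*√(-5 - 7) + ((-43 - 36) - 26))² = (-14*I*√3 + (-79 - 26))² = (-14*I*√3 - 105)² = (-105 - 14*I*√3)²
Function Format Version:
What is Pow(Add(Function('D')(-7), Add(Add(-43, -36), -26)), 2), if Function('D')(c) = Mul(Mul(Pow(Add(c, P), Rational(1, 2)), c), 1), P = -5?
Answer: Add(10437, Mul(2940, I, Pow(3, Rational(1, 2)))) ≈ Add(10437., Mul(5092.2, I))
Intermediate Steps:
Function('D')(c) = Mul(c, Pow(Add(-5, c), Rational(1, 2))) (Function('D')(c) = Mul(Mul(Pow(Add(c, -5), Rational(1, 2)), c), 1) = Mul(Mul(Pow(Add(-5, c), Rational(1, 2)), c), 1) = Mul(Mul(c, Pow(Add(-5, c), Rational(1, 2))), 1) = Mul(c, Pow(Add(-5, c), Rational(1, 2))))
Pow(Add(Function('D')(-7), Add(Add(-43, -36), -26)), 2) = Pow(Add(Mul(-7, Pow(Add(-5, -7), Rational(1, 2))), Add(Add(-43, -36), -26)), 2) = Pow(Add(Mul(-7, Pow(-12, Rational(1, 2))), Add(-79, -26)), 2) = Pow(Add(Mul(-7, Mul(2, I, Pow(3, Rational(1, 2)))), -105), 2) = Pow(Add(Mul(-14, I, Pow(3, Rational(1, 2))), -105), 2) = Pow(Add(-105, Mul(-14, I, Pow(3, Rational(1, 2)))), 2)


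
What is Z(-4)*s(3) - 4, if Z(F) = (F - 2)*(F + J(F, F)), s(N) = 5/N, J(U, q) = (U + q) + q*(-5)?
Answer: -84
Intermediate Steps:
J(U, q) = U - 4*q (J(U, q) = (U + q) - 5*q = U - 4*q)
Z(F) = -2*F*(-2 + F) (Z(F) = (F - 2)*(F + (F - 4*F)) = (-2 + F)*(F - 3*F) = (-2 + F)*(-2*F) = -2*F*(-2 + F))
Z(-4)*s(3) - 4 = (2*(-4)*(2 - 1*(-4)))*(5/3) - 4 = (2*(-4)*(2 + 4))*(5*(1/3)) - 4 = (2*(-4)*6)*(5/3) - 4 = -48*5/3 - 4 = -80 - 4 = -84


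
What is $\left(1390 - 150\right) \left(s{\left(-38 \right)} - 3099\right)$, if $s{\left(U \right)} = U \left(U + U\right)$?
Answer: $-261640$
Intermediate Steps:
$s{\left(U \right)} = 2 U^{2}$ ($s{\left(U \right)} = U 2 U = 2 U^{2}$)
$\left(1390 - 150\right) \left(s{\left(-38 \right)} - 3099\right) = \left(1390 - 150\right) \left(2 \left(-38\right)^{2} - 3099\right) = 1240 \left(2 \cdot 1444 - 3099\right) = 1240 \left(2888 - 3099\right) = 1240 \left(-211\right) = -261640$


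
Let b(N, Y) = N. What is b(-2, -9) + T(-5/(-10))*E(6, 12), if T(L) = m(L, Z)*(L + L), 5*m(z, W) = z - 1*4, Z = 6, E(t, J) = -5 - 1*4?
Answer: 43/10 ≈ 4.3000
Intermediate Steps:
E(t, J) = -9 (E(t, J) = -5 - 4 = -9)
m(z, W) = -4/5 + z/5 (m(z, W) = (z - 1*4)/5 = (z - 4)/5 = (-4 + z)/5 = -4/5 + z/5)
T(L) = 2*L*(-4/5 + L/5) (T(L) = (-4/5 + L/5)*(L + L) = (-4/5 + L/5)*(2*L) = 2*L*(-4/5 + L/5))
b(-2, -9) + T(-5/(-10))*E(6, 12) = -2 + (2*(-5/(-10))*(-4 - 5/(-10))/5)*(-9) = -2 + (2*(-5*(-1/10))*(-4 - 5*(-1/10))/5)*(-9) = -2 + ((2/5)*(1/2)*(-4 + 1/2))*(-9) = -2 + ((2/5)*(1/2)*(-7/2))*(-9) = -2 - 7/10*(-9) = -2 + 63/10 = 43/10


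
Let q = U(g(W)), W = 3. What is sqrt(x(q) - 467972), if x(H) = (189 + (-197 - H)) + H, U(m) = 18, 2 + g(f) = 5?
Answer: 2*I*sqrt(116995) ≈ 684.09*I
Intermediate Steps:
g(f) = 3 (g(f) = -2 + 5 = 3)
q = 18
x(H) = -8 (x(H) = (-8 - H) + H = -8)
sqrt(x(q) - 467972) = sqrt(-8 - 467972) = sqrt(-467980) = 2*I*sqrt(116995)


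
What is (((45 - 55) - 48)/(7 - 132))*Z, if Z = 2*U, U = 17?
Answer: 1972/125 ≈ 15.776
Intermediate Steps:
Z = 34 (Z = 2*17 = 34)
(((45 - 55) - 48)/(7 - 132))*Z = (((45 - 55) - 48)/(7 - 132))*34 = ((-10 - 48)/(-125))*34 = -58*(-1/125)*34 = (58/125)*34 = 1972/125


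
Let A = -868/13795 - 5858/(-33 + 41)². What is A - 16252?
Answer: -232732781/14240 ≈ -16344.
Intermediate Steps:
A = -1304301/14240 (A = -868*1/13795 - 5858/(8²) = -28/445 - 5858/64 = -28/445 - 5858*1/64 = -28/445 - 2929/32 = -1304301/14240 ≈ -91.594)
A - 16252 = -1304301/14240 - 16252 = -232732781/14240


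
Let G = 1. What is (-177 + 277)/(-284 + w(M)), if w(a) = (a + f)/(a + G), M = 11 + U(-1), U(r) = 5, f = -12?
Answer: -425/1206 ≈ -0.35240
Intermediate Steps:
M = 16 (M = 11 + 5 = 16)
w(a) = (-12 + a)/(1 + a) (w(a) = (a - 12)/(a + 1) = (-12 + a)/(1 + a))
(-177 + 277)/(-284 + w(M)) = (-177 + 277)/(-284 + (-12 + 16)/(1 + 16)) = 100/(-284 + 4/17) = 100/(-4824/17) = 100*(-17/4824) = -425/1206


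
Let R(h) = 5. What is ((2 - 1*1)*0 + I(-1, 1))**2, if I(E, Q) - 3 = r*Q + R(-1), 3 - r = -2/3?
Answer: 1225/9 ≈ 136.11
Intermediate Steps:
r = 11/3 (r = 3 - (-2)/3 = 3 - 1*(-2/3) = 3 + 2/3 = 11/3 ≈ 3.6667)
I(E, Q) = 8 + 11*Q/3 (I(E, Q) = 3 + (11*Q/3 + 5) = 3 + (5 + 11*Q/3) = 8 + 11*Q/3)
((2 - 1*1)*0 + I(-1, 1))**2 = ((2 - 1*1)*0 + (8 + (11/3)*1))**2 = ((2 - 1)*0 + (8 + 11/3))**2 = (1*0 + 35/3)**2 = (0 + 35/3)**2 = (35/3)**2 = 1225/9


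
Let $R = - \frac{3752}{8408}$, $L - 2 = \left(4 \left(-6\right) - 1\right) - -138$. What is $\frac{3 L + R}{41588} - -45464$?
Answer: $\frac{993592896279}{21854494} \approx 45464.0$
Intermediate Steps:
$L = 115$ ($L = 2 + \left(\left(4 \left(-6\right) - 1\right) - -138\right) = 2 + \left(\left(-24 - 1\right) + 138\right) = 2 + \left(-25 + 138\right) = 2 + 113 = 115$)
$R = - \frac{469}{1051}$ ($R = \left(-3752\right) \frac{1}{8408} = - \frac{469}{1051} \approx -0.44624$)
$\frac{3 L + R}{41588} - -45464 = \frac{3 \cdot 115 - \frac{469}{1051}}{41588} - -45464 = \left(345 - \frac{469}{1051}\right) \frac{1}{41588} + 45464 = \frac{362126}{1051} \cdot \frac{1}{41588} + 45464 = \frac{181063}{21854494} + 45464 = \frac{993592896279}{21854494}$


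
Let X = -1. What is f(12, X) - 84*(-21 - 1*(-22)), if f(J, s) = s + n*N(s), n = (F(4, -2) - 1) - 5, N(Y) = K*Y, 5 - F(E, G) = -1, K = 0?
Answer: -85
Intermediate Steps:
F(E, G) = 6 (F(E, G) = 5 - 1*(-1) = 5 + 1 = 6)
N(Y) = 0 (N(Y) = 0*Y = 0)
n = 0 (n = (6 - 1) - 5 = 5 - 5 = 0)
f(J, s) = s (f(J, s) = s + 0*0 = s + 0 = s)
f(12, X) - 84*(-21 - 1*(-22)) = -1 - 84*(-21 - 1*(-22)) = -1 - 84*(-21 + 22) = -1 - 84*1 = -1 - 84 = -85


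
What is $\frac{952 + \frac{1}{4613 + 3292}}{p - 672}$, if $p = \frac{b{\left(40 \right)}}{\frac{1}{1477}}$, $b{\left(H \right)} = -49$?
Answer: $- \frac{7525561}{577420725} \approx -0.013033$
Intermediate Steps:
$p = -72373$ ($p = - \frac{49}{\frac{1}{1477}} = - 49 \frac{1}{\frac{1}{1477}} = \left(-49\right) 1477 = -72373$)
$\frac{952 + \frac{1}{4613 + 3292}}{p - 672} = \frac{952 + \frac{1}{4613 + 3292}}{-72373 - 672} = \frac{952 + \frac{1}{7905}}{-73045} = \left(952 + \frac{1}{7905}\right) \left(- \frac{1}{73045}\right) = \frac{7525561}{7905} \left(- \frac{1}{73045}\right) = - \frac{7525561}{577420725}$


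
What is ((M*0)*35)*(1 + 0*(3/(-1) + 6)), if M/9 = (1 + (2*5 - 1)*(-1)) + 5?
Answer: 0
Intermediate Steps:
M = -27 (M = 9*((1 + (2*5 - 1)*(-1)) + 5) = 9*((1 + (10 - 1)*(-1)) + 5) = 9*((1 + 9*(-1)) + 5) = 9*((1 - 9) + 5) = 9*(-8 + 5) = 9*(-3) = -27)
((M*0)*35)*(1 + 0*(3/(-1) + 6)) = (-27*0*35)*(1 + 0*(3/(-1) + 6)) = (0*35)*(1 + 0*(3*(-1) + 6)) = 0*(1 + 0*(-3 + 6)) = 0*(1 + 0*3) = 0*(1 + 0) = 0*1 = 0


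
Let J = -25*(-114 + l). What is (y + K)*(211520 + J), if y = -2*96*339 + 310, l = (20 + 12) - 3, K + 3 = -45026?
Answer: -23459716515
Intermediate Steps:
K = -45029 (K = -3 - 45026 = -45029)
l = 29 (l = 32 - 3 = 29)
y = -64778 (y = -192*339 + 310 = -65088 + 310 = -64778)
J = 2125 (J = -25*(-114 + 29) = -25*(-85) = 2125)
(y + K)*(211520 + J) = (-64778 - 45029)*(211520 + 2125) = -109807*213645 = -23459716515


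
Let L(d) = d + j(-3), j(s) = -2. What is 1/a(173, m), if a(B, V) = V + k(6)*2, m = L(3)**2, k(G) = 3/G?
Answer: 1/2 ≈ 0.50000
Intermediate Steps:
L(d) = -2 + d (L(d) = d - 2 = -2 + d)
m = 1 (m = (-2 + 3)**2 = 1**2 = 1)
a(B, V) = 1 + V (a(B, V) = V + (3/6)*2 = V + (3*(1/6))*2 = V + (1/2)*2 = V + 1 = 1 + V)
1/a(173, m) = 1/(1 + 1) = 1/2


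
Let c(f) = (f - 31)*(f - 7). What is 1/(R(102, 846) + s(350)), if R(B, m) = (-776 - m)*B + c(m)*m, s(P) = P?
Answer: 1/578317016 ≈ 1.7292e-9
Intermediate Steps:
c(f) = (-31 + f)*(-7 + f)
R(B, m) = B*(-776 - m) + m*(217 + m² - 38*m) (R(B, m) = (-776 - m)*B + (217 + m² - 38*m)*m = B*(-776 - m) + m*(217 + m² - 38*m))
1/(R(102, 846) + s(350)) = 1/((-776*102 + 846*(217 + 846² - 38*846) - 1*102*846) + 350) = 1/((-79152 + 846*(217 + 715716 - 32148) - 86292) + 350) = 1/((-79152 + 846*683785 - 86292) + 350) = 1/((-79152 + 578482110 - 86292) + 350) = 1/(578316666 + 350) = 1/578317016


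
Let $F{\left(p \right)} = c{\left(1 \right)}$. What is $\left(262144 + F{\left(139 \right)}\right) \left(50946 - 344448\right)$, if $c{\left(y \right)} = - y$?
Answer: $-76939494786$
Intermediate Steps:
$F{\left(p \right)} = -1$ ($F{\left(p \right)} = \left(-1\right) 1 = -1$)
$\left(262144 + F{\left(139 \right)}\right) \left(50946 - 344448\right) = \left(262144 - 1\right) \left(50946 - 344448\right) = 262143 \left(-293502\right) = -76939494786$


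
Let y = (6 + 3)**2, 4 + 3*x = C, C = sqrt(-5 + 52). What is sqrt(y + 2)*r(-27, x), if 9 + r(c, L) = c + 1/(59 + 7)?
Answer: -2375*sqrt(83)/66 ≈ -327.84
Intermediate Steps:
C = sqrt(47) ≈ 6.8557
x = -4/3 + sqrt(47)/3 ≈ 0.95189
y = 81 (y = 9**2 = 81)
r(c, L) = -593/66 + c (r(c, L) = -9 + (c + 1/(59 + 7)) = -9 + (c + 1/66) = -9 + (1/66 + c) = -593/66 + c)
sqrt(y + 2)*r(-27, x) = sqrt(81 + 2)*(-593/66 - 27) = sqrt(83)*(-2375/66) = -2375*sqrt(83)/66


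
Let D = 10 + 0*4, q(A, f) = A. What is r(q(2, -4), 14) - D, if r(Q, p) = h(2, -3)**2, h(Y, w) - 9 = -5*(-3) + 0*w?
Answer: 566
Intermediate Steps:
h(Y, w) = 24 (h(Y, w) = 9 + (-5*(-3) + 0*w) = 9 + (15 + 0) = 9 + 15 = 24)
D = 10 (D = 10 + 0 = 10)
r(Q, p) = 576 (r(Q, p) = 24**2 = 576)
r(q(2, -4), 14) - D = 576 - 1*10 = 576 - 10 = 566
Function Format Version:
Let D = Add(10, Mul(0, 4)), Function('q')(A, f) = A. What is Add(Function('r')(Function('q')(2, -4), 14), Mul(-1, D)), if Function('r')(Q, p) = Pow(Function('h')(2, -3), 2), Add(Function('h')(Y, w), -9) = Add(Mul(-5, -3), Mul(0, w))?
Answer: 566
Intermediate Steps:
Function('h')(Y, w) = 24 (Function('h')(Y, w) = Add(9, Add(Mul(-5, -3), Mul(0, w))) = Add(9, Add(15, 0)) = Add(9, 15) = 24)
D = 10 (D = Add(10, 0) = 10)
Function('r')(Q, p) = 576 (Function('r')(Q, p) = Pow(24, 2) = 576)
Add(Function('r')(Function('q')(2, -4), 14), Mul(-1, D)) = Add(576, Mul(-1, 10)) = Add(576, -10) = 566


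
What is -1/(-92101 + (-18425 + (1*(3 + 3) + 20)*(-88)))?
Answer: 1/112814 ≈ 8.8642e-6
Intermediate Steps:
-1/(-92101 + (-18425 + (1*(3 + 3) + 20)*(-88))) = -1/(-92101 + (-18425 + (1*6 + 20)*(-88))) = -1/(-92101 + (-18425 + (6 + 20)*(-88))) = -1/(-92101 + (-18425 + 26*(-88))) = -1/(-92101 + (-18425 - 2288)) = -1/(-92101 - 20713) = -1/(-112814) = -1*(-1/112814) = 1/112814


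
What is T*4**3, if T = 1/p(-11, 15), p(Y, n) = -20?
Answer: -16/5 ≈ -3.2000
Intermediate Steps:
T = -1/20 (T = 1/(-20) = -1/20 ≈ -0.050000)
T*4**3 = -1/20*4**3 = -1/20*64 = -16/5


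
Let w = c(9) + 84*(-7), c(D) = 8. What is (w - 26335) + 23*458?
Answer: -16381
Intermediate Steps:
w = -580 (w = 8 + 84*(-7) = 8 - 588 = -580)
(w - 26335) + 23*458 = (-580 - 26335) + 23*458 = -26915 + 10534 = -16381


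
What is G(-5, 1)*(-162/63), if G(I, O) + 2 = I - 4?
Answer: 198/7 ≈ 28.286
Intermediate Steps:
G(I, O) = -6 + I (G(I, O) = -2 + (I - 4) = -2 + (-4 + I) = -6 + I)
G(-5, 1)*(-162/63) = (-6 - 5)*(-162/63) = -(-1782)/63 = -11*(-18/7) = 198/7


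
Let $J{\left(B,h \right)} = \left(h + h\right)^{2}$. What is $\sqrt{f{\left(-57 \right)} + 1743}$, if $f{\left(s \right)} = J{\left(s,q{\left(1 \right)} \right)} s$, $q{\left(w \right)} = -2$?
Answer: $\sqrt{831} \approx 28.827$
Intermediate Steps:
$J{\left(B,h \right)} = 4 h^{2}$ ($J{\left(B,h \right)} = \left(2 h\right)^{2} = 4 h^{2}$)
$f{\left(s \right)} = 16 s$ ($f{\left(s \right)} = 4 \left(-2\right)^{2} s = 4 \cdot 4 s = 16 s$)
$\sqrt{f{\left(-57 \right)} + 1743} = \sqrt{16 \left(-57\right) + 1743} = \sqrt{-912 + 1743} = \sqrt{831}$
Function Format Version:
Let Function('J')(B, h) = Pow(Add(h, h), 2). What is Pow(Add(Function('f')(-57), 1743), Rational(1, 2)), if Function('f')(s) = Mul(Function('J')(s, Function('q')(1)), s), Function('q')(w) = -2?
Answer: Pow(831, Rational(1, 2)) ≈ 28.827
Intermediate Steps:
Function('J')(B, h) = Mul(4, Pow(h, 2)) (Function('J')(B, h) = Pow(Mul(2, h), 2) = Mul(4, Pow(h, 2)))
Function('f')(s) = Mul(16, s) (Function('f')(s) = Mul(Mul(4, Pow(-2, 2)), s) = Mul(Mul(4, 4), s) = Mul(16, s))
Pow(Add(Function('f')(-57), 1743), Rational(1, 2)) = Pow(Add(Mul(16, -57), 1743), Rational(1, 2)) = Pow(Add(-912, 1743), Rational(1, 2)) = Pow(831, Rational(1, 2))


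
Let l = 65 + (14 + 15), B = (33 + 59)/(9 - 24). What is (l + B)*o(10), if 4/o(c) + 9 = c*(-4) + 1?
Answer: -659/90 ≈ -7.3222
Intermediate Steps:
o(c) = 4/(-8 - 4*c) (o(c) = 4/(-9 + (c*(-4) + 1)) = 4/(-9 + (-4*c + 1)) = 4/(-9 + (1 - 4*c)) = 4/(-8 - 4*c))
B = -92/15 (B = 92/(-15) = 92*(-1/15) = -92/15 ≈ -6.1333)
l = 94 (l = 65 + 29 = 94)
(l + B)*o(10) = (94 - 92/15)*(-1/(2 + 10)) = 1318*(-1/12)/15 = 1318*(-1*1/12)/15 = (1318/15)*(-1/12) = -659/90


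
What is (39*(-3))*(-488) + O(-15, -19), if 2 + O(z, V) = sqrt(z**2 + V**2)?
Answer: 57094 + sqrt(586) ≈ 57118.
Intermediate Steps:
O(z, V) = -2 + sqrt(V**2 + z**2) (O(z, V) = -2 + sqrt(z**2 + V**2) = -2 + sqrt(V**2 + z**2))
(39*(-3))*(-488) + O(-15, -19) = (39*(-3))*(-488) + (-2 + sqrt((-19)**2 + (-15)**2)) = -117*(-488) + (-2 + sqrt(361 + 225)) = 57096 + (-2 + sqrt(586)) = 57094 + sqrt(586)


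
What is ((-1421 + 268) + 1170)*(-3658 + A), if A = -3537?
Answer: -122315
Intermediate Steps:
((-1421 + 268) + 1170)*(-3658 + A) = ((-1421 + 268) + 1170)*(-3658 - 3537) = (-1153 + 1170)*(-7195) = 17*(-7195) = -122315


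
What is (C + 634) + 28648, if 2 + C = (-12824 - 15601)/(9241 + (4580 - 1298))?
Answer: 366645015/12523 ≈ 29278.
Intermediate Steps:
C = -53471/12523 (C = -2 + (-12824 - 15601)/(9241 + (4580 - 1298)) = -2 - 28425/(9241 + 3282) = -2 - 28425/12523 = -53471/12523 ≈ -4.2698)
(C + 634) + 28648 = (-53471/12523 + 634) + 28648 = 7886111/12523 + 28648 = 366645015/12523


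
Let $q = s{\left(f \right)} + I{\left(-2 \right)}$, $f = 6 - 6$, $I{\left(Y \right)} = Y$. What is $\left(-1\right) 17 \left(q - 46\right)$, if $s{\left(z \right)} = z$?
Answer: $816$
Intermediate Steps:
$f = 0$ ($f = 6 - 6 = 0$)
$q = -2$ ($q = 0 - 2 = -2$)
$\left(-1\right) 17 \left(q - 46\right) = \left(-1\right) 17 \left(-2 - 46\right) = \left(-17\right) \left(-48\right) = 816$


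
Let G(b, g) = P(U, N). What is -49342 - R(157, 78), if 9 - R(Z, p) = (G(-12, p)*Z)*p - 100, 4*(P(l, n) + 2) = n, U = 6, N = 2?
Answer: -67820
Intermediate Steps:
P(l, n) = -2 + n/4
G(b, g) = -3/2 (G(b, g) = -2 + (¼)*2 = -2 + ½ = -3/2)
R(Z, p) = 109 + 3*Z*p/2 (R(Z, p) = 9 - ((-3*Z/2)*p - 100) = 9 - (-3*Z*p/2 - 100) = 9 - (-100 - 3*Z*p/2) = 9 + (100 + 3*Z*p/2) = 109 + 3*Z*p/2)
-49342 - R(157, 78) = -49342 - (109 + (3/2)*157*78) = -49342 - (109 + 18369) = -49342 - 1*18478 = -49342 - 18478 = -67820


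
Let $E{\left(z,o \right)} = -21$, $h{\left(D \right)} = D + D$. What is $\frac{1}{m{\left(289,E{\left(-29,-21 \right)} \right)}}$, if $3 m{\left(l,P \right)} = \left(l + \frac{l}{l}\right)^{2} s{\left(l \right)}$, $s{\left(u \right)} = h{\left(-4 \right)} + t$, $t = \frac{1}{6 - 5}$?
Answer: $- \frac{3}{588700} \approx -5.096 \cdot 10^{-6}$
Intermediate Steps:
$t = 1$ ($t = 1^{-1} = 1$)
$h{\left(D \right)} = 2 D$
$s{\left(u \right)} = -7$ ($s{\left(u \right)} = 2 \left(-4\right) + 1 = -8 + 1 = -7$)
$m{\left(l,P \right)} = - \frac{7 \left(1 + l\right)^{2}}{3}$ ($m{\left(l,P \right)} = \frac{\left(l + \frac{l}{l}\right)^{2} \left(-7\right)}{3} = \frac{\left(l + 1\right)^{2} \left(-7\right)}{3} = \frac{\left(1 + l\right)^{2} \left(-7\right)}{3} = \frac{\left(-7\right) \left(1 + l\right)^{2}}{3} = - \frac{7 \left(1 + l\right)^{2}}{3}$)
$\frac{1}{m{\left(289,E{\left(-29,-21 \right)} \right)}} = \frac{1}{\left(- \frac{7}{3}\right) \left(1 + 289\right)^{2}} = \frac{1}{\left(- \frac{7}{3}\right) 290^{2}} = \frac{1}{\left(- \frac{7}{3}\right) 84100} = \frac{1}{- \frac{588700}{3}} = - \frac{3}{588700}$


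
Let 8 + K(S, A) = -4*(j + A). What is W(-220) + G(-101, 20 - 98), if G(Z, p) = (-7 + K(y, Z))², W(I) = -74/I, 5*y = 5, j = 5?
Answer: 14977747/110 ≈ 1.3616e+5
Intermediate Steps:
y = 1 (y = (⅕)*5 = 1)
K(S, A) = -28 - 4*A (K(S, A) = -8 - 4*(5 + A) = -8 + (-20 - 4*A) = -28 - 4*A)
G(Z, p) = (-35 - 4*Z)² (G(Z, p) = (-7 + (-28 - 4*Z))² = (-35 - 4*Z)²)
W(-220) + G(-101, 20 - 98) = -74/(-220) + (35 + 4*(-101))² = -74*(-1/220) + (35 - 404)² = 37/110 + (-369)² = 37/110 + 136161 = 14977747/110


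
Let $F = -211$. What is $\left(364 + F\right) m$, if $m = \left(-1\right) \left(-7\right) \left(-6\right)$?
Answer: $-6426$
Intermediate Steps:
$m = -42$ ($m = 7 \left(-6\right) = -42$)
$\left(364 + F\right) m = \left(364 - 211\right) \left(-42\right) = 153 \left(-42\right) = -6426$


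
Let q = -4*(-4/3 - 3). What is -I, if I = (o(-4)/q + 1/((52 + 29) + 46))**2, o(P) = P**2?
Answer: -2362369/2725801 ≈ -0.86667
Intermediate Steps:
q = 52/3 (q = -4*(-4*1/3 - 3) = -4*(-4/3 - 3) = -4*(-13/3) = 52/3 ≈ 17.333)
I = 2362369/2725801 (I = ((-4)**2/(52/3) + 1/((52 + 29) + 46))**2 = (16*(3/52) + 1/(81 + 46))**2 = (12/13 + 1/127)**2 = (1537/1651)**2 = 2362369/2725801 ≈ 0.86667)
-I = -1*2362369/2725801 = -2362369/2725801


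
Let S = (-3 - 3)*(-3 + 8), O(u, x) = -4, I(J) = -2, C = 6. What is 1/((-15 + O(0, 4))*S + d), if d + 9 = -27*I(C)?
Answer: 1/615 ≈ 0.0016260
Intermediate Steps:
S = -30 (S = -6*5 = -30)
d = 45 (d = -9 - 27*(-2) = -9 + 54 = 45)
1/((-15 + O(0, 4))*S + d) = 1/((-15 - 4)*(-30) + 45) = 1/(-19*(-30) + 45) = 1/(570 + 45) = 1/615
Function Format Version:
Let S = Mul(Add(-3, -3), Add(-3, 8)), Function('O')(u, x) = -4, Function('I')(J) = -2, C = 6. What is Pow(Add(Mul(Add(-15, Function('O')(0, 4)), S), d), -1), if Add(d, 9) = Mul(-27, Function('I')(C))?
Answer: Rational(1, 615) ≈ 0.0016260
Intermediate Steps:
S = -30 (S = Mul(-6, 5) = -30)
d = 45 (d = Add(-9, Mul(-27, -2)) = Add(-9, 54) = 45)
Pow(Add(Mul(Add(-15, Function('O')(0, 4)), S), d), -1) = Pow(Add(Mul(Add(-15, -4), -30), 45), -1) = Pow(Add(Mul(-19, -30), 45), -1) = Pow(Add(570, 45), -1) = Pow(615, -1) = Rational(1, 615)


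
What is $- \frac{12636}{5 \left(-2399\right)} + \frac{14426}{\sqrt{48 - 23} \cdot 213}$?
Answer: $\frac{37299442}{2554935} \approx 14.599$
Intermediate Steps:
$- \frac{12636}{5 \left(-2399\right)} + \frac{14426}{\sqrt{48 - 23} \cdot 213} = - \frac{12636}{-11995} + \frac{14426}{\sqrt{25} \cdot 213} = \left(-12636\right) \left(- \frac{1}{11995}\right) + \frac{14426}{5 \cdot 213} = \frac{12636}{11995} + \frac{14426}{1065} = \frac{37299442}{2554935}$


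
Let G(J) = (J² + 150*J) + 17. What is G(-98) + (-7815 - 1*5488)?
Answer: -18382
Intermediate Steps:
G(J) = 17 + J² + 150*J
G(-98) + (-7815 - 1*5488) = (17 + (-98)² + 150*(-98)) + (-7815 - 1*5488) = (17 + 9604 - 14700) + (-7815 - 5488) = -5079 - 13303 = -18382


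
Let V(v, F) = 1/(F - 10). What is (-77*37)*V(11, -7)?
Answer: 2849/17 ≈ 167.59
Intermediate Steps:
V(v, F) = 1/(-10 + F)
(-77*37)*V(11, -7) = (-77*37)/(-10 - 7) = -2849/(-17) = -2849*(-1/17) = 2849/17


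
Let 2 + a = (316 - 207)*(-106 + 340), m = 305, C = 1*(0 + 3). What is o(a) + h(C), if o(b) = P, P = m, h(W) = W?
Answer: 308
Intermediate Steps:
C = 3 (C = 1*3 = 3)
a = 25504 (a = -2 + (316 - 207)*(-106 + 340) = -2 + 109*234 = -2 + 25506 = 25504)
P = 305
o(b) = 305
o(a) + h(C) = 305 + 3 = 308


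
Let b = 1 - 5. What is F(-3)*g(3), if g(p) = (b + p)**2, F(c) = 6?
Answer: 6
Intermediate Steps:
b = -4
g(p) = (-4 + p)**2
F(-3)*g(3) = 6*(-4 + 3)**2 = 6*(-1)**2 = 6*1 = 6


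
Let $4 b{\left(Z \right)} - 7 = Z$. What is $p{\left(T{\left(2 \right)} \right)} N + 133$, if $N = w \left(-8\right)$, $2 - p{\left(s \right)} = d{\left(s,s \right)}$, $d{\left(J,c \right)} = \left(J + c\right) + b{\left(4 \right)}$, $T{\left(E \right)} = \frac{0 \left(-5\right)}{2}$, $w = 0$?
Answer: $133$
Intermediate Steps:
$b{\left(Z \right)} = \frac{7}{4} + \frac{Z}{4}$
$T{\left(E \right)} = 0$ ($T{\left(E \right)} = 0 \cdot \frac{1}{2} = 0$)
$d{\left(J,c \right)} = \frac{11}{4} + J + c$ ($d{\left(J,c \right)} = \left(J + c\right) + \left(\frac{7}{4} + \frac{1}{4} \cdot 4\right) = \left(J + c\right) + \left(\frac{7}{4} + 1\right) = \left(J + c\right) + \frac{11}{4} = \frac{11}{4} + J + c$)
$p{\left(s \right)} = - \frac{3}{4} - 2 s$ ($p{\left(s \right)} = 2 - \left(\frac{11}{4} + s + s\right) = 2 - \left(\frac{11}{4} + 2 s\right) = - \frac{3}{4} - 2 s$)
$N = 0$ ($N = 0 \left(-8\right) = 0$)
$p{\left(T{\left(2 \right)} \right)} N + 133 = \left(- \frac{3}{4} - 0\right) 0 + 133 = \left(- \frac{3}{4} + 0\right) 0 + 133 = \left(- \frac{3}{4}\right) 0 + 133 = 0 + 133 = 133$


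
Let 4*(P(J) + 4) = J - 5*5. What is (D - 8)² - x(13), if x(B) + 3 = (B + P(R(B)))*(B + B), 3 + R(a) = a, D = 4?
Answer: -235/2 ≈ -117.50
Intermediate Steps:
R(a) = -3 + a
P(J) = -41/4 + J/4 (P(J) = -4 + (J - 5*5)/4 = -4 + (J - 25)/4 = -4 + (-25 + J)/4 = -4 + (-25/4 + J/4) = -41/4 + J/4)
x(B) = -3 + 2*B*(-11 + 5*B/4) (x(B) = -3 + (B + (-41/4 + (-3 + B)/4))*(B + B) = -3 + (B + (-41/4 + (-¾ + B/4)))*(2*B) = -3 + (B + (-11 + B/4))*(2*B) = -3 + (-11 + 5*B/4)*(2*B) = -3 + 2*B*(-11 + 5*B/4))
(D - 8)² - x(13) = (4 - 8)² - (-3 - 22*13 + (5/2)*13²) = (-4)² - (-3 - 286 + (5/2)*169) = 16 - (-3 - 286 + 845/2) = 16 - 1*267/2 = 16 - 267/2 = -235/2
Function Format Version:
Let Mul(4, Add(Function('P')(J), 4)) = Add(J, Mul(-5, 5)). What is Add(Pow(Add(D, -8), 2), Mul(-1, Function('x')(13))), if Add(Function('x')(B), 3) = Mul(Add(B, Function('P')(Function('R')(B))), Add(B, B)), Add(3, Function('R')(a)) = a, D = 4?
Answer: Rational(-235, 2) ≈ -117.50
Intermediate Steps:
Function('R')(a) = Add(-3, a)
Function('P')(J) = Add(Rational(-41, 4), Mul(Rational(1, 4), J)) (Function('P')(J) = Add(-4, Mul(Rational(1, 4), Add(J, Mul(-5, 5)))) = Add(-4, Mul(Rational(1, 4), Add(J, -25))) = Add(-4, Mul(Rational(1, 4), Add(-25, J))) = Add(-4, Add(Rational(-25, 4), Mul(Rational(1, 4), J))) = Add(Rational(-41, 4), Mul(Rational(1, 4), J)))
Function('x')(B) = Add(-3, Mul(2, B, Add(-11, Mul(Rational(5, 4), B)))) (Function('x')(B) = Add(-3, Mul(Add(B, Add(Rational(-41, 4), Mul(Rational(1, 4), Add(-3, B)))), Add(B, B))) = Add(-3, Mul(Add(B, Add(Rational(-41, 4), Add(Rational(-3, 4), Mul(Rational(1, 4), B)))), Mul(2, B))) = Add(-3, Mul(Add(B, Add(-11, Mul(Rational(1, 4), B))), Mul(2, B))) = Add(-3, Mul(Add(-11, Mul(Rational(5, 4), B)), Mul(2, B))) = Add(-3, Mul(2, B, Add(-11, Mul(Rational(5, 4), B)))))
Add(Pow(Add(D, -8), 2), Mul(-1, Function('x')(13))) = Add(Pow(Add(4, -8), 2), Mul(-1, Add(-3, Mul(-22, 13), Mul(Rational(5, 2), Pow(13, 2))))) = Add(Pow(-4, 2), Mul(-1, Add(-3, -286, Mul(Rational(5, 2), 169)))) = Add(16, Mul(-1, Add(-3, -286, Rational(845, 2)))) = Add(16, Mul(-1, Rational(267, 2))) = Add(16, Rational(-267, 2)) = Rational(-235, 2)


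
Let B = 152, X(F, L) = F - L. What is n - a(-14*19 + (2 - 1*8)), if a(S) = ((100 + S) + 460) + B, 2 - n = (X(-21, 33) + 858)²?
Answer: -646854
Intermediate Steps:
n = -646414 (n = 2 - ((-21 - 1*33) + 858)² = 2 - ((-21 - 33) + 858)² = 2 - (-54 + 858)² = 2 - 1*804² = 2 - 1*646416 = 2 - 646416 = -646414)
a(S) = 712 + S (a(S) = ((100 + S) + 460) + 152 = (560 + S) + 152 = 712 + S)
n - a(-14*19 + (2 - 1*8)) = -646414 - (712 + (-14*19 + (2 - 1*8))) = -646414 - (712 + (-266 + (2 - 8))) = -646414 - (712 + (-266 - 6)) = -646414 - (712 - 272) = -646414 - 1*440 = -646414 - 440 = -646854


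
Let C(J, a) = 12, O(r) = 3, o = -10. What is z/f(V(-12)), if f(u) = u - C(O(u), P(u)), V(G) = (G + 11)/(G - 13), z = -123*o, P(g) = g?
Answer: -30750/299 ≈ -102.84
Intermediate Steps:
z = 1230 (z = -123*(-10) = 1230)
V(G) = (11 + G)/(-13 + G)
f(u) = -12 + u (f(u) = u - 1*12 = u - 12 = -12 + u)
z/f(V(-12)) = 1230/(-12 + (11 - 12)/(-13 - 12)) = 1230/(-12 - 1/(-25)) = 1230/(-12 - 1/25*(-1)) = 1230/(-12 + 1/25) = 1230/(-299/25) = 1230*(-25/299) = -30750/299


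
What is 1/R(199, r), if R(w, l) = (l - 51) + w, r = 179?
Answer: 1/327 ≈ 0.0030581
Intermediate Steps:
R(w, l) = -51 + l + w (R(w, l) = (-51 + l) + w = -51 + l + w)
1/R(199, r) = 1/(-51 + 179 + 199) = 1/327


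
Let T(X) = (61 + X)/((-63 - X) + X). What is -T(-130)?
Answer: -23/21 ≈ -1.0952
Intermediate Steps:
T(X) = -61/63 - X/63 (T(X) = (61 + X)/(-63) = (61 + X)*(-1/63) = -61/63 - X/63)
-T(-130) = -(-61/63 - 1/63*(-130)) = -(-61/63 + 130/63) = -1*23/21 = -23/21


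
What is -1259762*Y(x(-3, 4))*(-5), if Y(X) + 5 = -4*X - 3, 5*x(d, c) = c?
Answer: -70546672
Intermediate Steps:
x(d, c) = c/5
Y(X) = -8 - 4*X (Y(X) = -5 + (-4*X - 3) = -5 + (-3 - 4*X) = -8 - 4*X)
-1259762*Y(x(-3, 4))*(-5) = -1259762*(-8 - 4*4/5)*(-5) = -1259762*(-8 - 16/5)*(-5) = -(-70546672)*(-5)/5 = -1259762*56 = -70546672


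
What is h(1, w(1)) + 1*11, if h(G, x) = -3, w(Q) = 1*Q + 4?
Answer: 8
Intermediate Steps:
w(Q) = 4 + Q (w(Q) = Q + 4 = 4 + Q)
h(1, w(1)) + 1*11 = -3 + 1*11 = -3 + 11 = 8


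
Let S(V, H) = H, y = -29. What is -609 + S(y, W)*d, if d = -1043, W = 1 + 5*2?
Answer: -12082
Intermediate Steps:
W = 11 (W = 1 + 10 = 11)
-609 + S(y, W)*d = -609 + 11*(-1043) = -609 - 11473 = -12082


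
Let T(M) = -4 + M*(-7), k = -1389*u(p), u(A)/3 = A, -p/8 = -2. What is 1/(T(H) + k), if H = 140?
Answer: -1/67656 ≈ -1.4781e-5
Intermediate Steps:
p = 16 (p = -8*(-2) = 16)
u(A) = 3*A
k = -66672 (k = -4167*16 = -1389*48 = -66672)
T(M) = -4 - 7*M
1/(T(H) + k) = 1/((-4 - 7*140) - 66672) = 1/((-4 - 980) - 66672) = 1/(-984 - 66672) = 1/(-67656) = -1/67656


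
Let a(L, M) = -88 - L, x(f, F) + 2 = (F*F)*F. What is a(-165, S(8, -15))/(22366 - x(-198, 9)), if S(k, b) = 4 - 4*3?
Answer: 77/21639 ≈ 0.0035584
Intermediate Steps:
x(f, F) = -2 + F³ (x(f, F) = -2 + (F*F)*F = -2 + F²*F = -2 + F³)
S(k, b) = -8 (S(k, b) = 4 - 12 = -8)
a(-165, S(8, -15))/(22366 - x(-198, 9)) = (-88 - 1*(-165))/(22366 - (-2 + 9³)) = (-88 + 165)/(22366 - (-2 + 729)) = 77/(22366 - 1*727) = 77/(22366 - 727) = 77/21639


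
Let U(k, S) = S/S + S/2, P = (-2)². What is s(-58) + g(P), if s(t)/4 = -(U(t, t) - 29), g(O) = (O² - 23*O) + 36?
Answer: 188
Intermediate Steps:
P = 4
U(k, S) = 1 + S/2 (U(k, S) = 1 + S*(½) = 1 + S/2)
g(O) = 36 + O² - 23*O
s(t) = 112 - 2*t (s(t) = 4*(-((1 + t/2) - 29)) = 4*(-(-28 + t/2)) = 4*(28 - t/2) = 112 - 2*t)
s(-58) + g(P) = (112 - 2*(-58)) + (36 + 4² - 23*4) = (112 + 116) + (36 + 16 - 92) = 228 - 40 = 188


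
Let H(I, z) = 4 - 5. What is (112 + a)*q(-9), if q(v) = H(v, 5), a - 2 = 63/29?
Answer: -3369/29 ≈ -116.17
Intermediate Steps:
a = 121/29 (a = 2 + 63/29 = 121/29 ≈ 4.1724)
H(I, z) = -1
q(v) = -1
(112 + a)*q(-9) = (112 + 121/29)*(-1) = (3369/29)*(-1) = -3369/29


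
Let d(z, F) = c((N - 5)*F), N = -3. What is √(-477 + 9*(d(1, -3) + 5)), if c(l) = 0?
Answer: 12*I*√3 ≈ 20.785*I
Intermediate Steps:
d(z, F) = 0
√(-477 + 9*(d(1, -3) + 5)) = √(-477 + 9*(0 + 5)) = √(-477 + 9*5) = √(-477 + 45) = √(-432) = 12*I*√3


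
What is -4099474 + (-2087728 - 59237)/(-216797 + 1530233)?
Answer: -1794799626543/437812 ≈ -4.0995e+6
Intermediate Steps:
-4099474 + (-2087728 - 59237)/(-216797 + 1530233) = -4099474 - 2146965/1313436 = -4099474 - 2146965*1/1313436 = -4099474 - 715655/437812 = -1794799626543/437812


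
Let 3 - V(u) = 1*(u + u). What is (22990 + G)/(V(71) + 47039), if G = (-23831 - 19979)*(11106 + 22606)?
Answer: -147689973/4690 ≈ -31490.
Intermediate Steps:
V(u) = 3 - 2*u (V(u) = 3 - (u + u) = 3 - 2*u)
G = -1476922720 (G = -43810*33712 = -1476922720)
(22990 + G)/(V(71) + 47039) = (22990 - 1476922720)/((3 - 2*71) + 47039) = -1476899730/((3 - 142) + 47039) = -1476899730/(-139 + 47039) = -1476899730/46900 = -1476899730*1/46900 = -147689973/4690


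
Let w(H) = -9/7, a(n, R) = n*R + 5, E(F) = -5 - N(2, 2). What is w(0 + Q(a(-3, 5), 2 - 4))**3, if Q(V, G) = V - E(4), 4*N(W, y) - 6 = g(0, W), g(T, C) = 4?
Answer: -729/343 ≈ -2.1254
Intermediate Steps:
N(W, y) = 5/2 (N(W, y) = 3/2 + (1/4)*4 = 3/2 + 1 = 5/2)
E(F) = -15/2 (E(F) = -5 - 1*5/2 = -5 - 5/2 = -15/2)
a(n, R) = 5 + R*n (a(n, R) = R*n + 5 = 5 + R*n)
Q(V, G) = 15/2 + V (Q(V, G) = V - 1*(-15/2) = V + 15/2 = 15/2 + V)
w(H) = -9/7 (w(H) = -9*1/7 = -9/7)
w(0 + Q(a(-3, 5), 2 - 4))**3 = (-9/7)**3 = -729/343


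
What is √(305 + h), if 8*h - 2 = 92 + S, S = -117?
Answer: √4834/4 ≈ 17.382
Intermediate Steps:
h = -23/8 (h = ¼ + (92 - 117)/8 = ¼ + (⅛)*(-25) = ¼ - 25/8 = -23/8 ≈ -2.8750)
√(305 + h) = √(305 - 23/8) = √(2417/8) = √4834/4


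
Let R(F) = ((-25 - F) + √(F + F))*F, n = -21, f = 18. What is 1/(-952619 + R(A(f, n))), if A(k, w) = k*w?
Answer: I/(-1086053*I + 2268*√21) ≈ -9.2068e-7 + 8.8107e-9*I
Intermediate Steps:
R(F) = F*(-25 - F + √2*√F) (R(F) = ((-25 - F) + √(2*F))*F = ((-25 - F) + √2*√F)*F = (-25 - F + √2*√F)*F = F*(-25 - F + √2*√F))
1/(-952619 + R(A(f, n))) = 1/(-952619 + (-(18*(-21))² - 450*(-21) + √2*(18*(-21))^(3/2))) = 1/(-952619 + (-1*(-378)² - 25*(-378) + √2*(-378)^(3/2))) = 1/(-952619 + (-1*142884 + 9450 + √2*(-1134*I*√42))) = 1/(-952619 + (-142884 + 9450 - 2268*I*√21)) = 1/(-952619 + (-133434 - 2268*I*√21)) = 1/(-1086053 - 2268*I*√21)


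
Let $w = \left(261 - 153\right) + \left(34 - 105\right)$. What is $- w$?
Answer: $-37$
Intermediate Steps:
$w = 37$ ($w = 108 + \left(34 - 105\right) = 108 - 71 = 37$)
$- w = \left(-1\right) 37 = -37$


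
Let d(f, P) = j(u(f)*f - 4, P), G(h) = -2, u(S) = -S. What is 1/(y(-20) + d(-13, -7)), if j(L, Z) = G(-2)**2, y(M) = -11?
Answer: -1/7 ≈ -0.14286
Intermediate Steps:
j(L, Z) = 4 (j(L, Z) = (-2)**2 = 4)
d(f, P) = 4
1/(y(-20) + d(-13, -7)) = 1/(-11 + 4) = 1/(-7) = -1/7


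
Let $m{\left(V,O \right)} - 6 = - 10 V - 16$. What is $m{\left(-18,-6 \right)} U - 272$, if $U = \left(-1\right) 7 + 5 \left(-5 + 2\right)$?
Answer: $-4012$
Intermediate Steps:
$m{\left(V,O \right)} = -10 - 10 V$ ($m{\left(V,O \right)} = 6 - \left(16 + 10 V\right) = -10 - 10 V$)
$U = -22$ ($U = -7 + 5 \left(-3\right) = -7 - 15 = -22$)
$m{\left(-18,-6 \right)} U - 272 = \left(-10 - -180\right) \left(-22\right) - 272 = \left(-10 + 180\right) \left(-22\right) - 272 = 170 \left(-22\right) - 272 = -3740 - 272 = -4012$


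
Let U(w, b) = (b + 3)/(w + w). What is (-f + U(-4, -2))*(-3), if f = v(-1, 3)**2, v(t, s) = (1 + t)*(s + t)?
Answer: 3/8 ≈ 0.37500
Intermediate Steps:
U(w, b) = (3 + b)/(2*w) (U(w, b) = (3 + b)/((2*w)) = (3 + b)*(1/(2*w)) = (3 + b)/(2*w))
f = 0 (f = (3 - 1 + (-1)**2 + 3*(-1))**2 = (3 - 1 + 1 - 3)**2 = 0**2 = 0)
(-f + U(-4, -2))*(-3) = (-1*0 + (1/2)*(3 - 2)/(-4))*(-3) = (0 + (1/2)*(-1/4)*1)*(-3) = (0 - 1/8)*(-3) = -1/8*(-3) = 3/8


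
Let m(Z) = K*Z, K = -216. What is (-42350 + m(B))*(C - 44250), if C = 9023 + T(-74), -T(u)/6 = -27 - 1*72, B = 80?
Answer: 2065165790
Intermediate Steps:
T(u) = 594 (T(u) = -6*(-27 - 1*72) = -6*(-27 - 72) = -6*(-99) = 594)
C = 9617 (C = 9023 + 594 = 9617)
m(Z) = -216*Z
(-42350 + m(B))*(C - 44250) = (-42350 - 216*80)*(9617 - 44250) = (-42350 - 17280)*(-34633) = -59630*(-34633) = 2065165790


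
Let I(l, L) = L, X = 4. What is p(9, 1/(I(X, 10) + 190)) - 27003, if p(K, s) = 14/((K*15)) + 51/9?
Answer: -3644626/135 ≈ -26997.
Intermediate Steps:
p(K, s) = 17/3 + 14/(15*K) (p(K, s) = 14/((15*K)) + 51*(⅑) = 14*(1/(15*K)) + 17/3 = 14/(15*K) + 17/3 = 17/3 + 14/(15*K))
p(9, 1/(I(X, 10) + 190)) - 27003 = (1/15)*(14 + 85*9)/9 - 27003 = (1/15)*(⅑)*(14 + 765) - 27003 = (1/15)*(⅑)*779 - 27003 = 779/135 - 27003 = -3644626/135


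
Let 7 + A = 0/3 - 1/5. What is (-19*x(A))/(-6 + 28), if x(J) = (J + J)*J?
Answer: -24624/275 ≈ -89.542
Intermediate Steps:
A = -36/5 (A = -7 + (0/3 - 1/5) = -7 + (0*(1/3) - 1*1/5) = -7 + (0 - 1/5) = -7 - 1/5 = -36/5 ≈ -7.2000)
x(J) = 2*J**2 (x(J) = (2*J)*J = 2*J**2)
(-19*x(A))/(-6 + 28) = (-38*(-36/5)**2)/(-6 + 28) = -38*1296/25/22 = -19*2592/25*(1/22) = -49248/25*1/22 = -24624/275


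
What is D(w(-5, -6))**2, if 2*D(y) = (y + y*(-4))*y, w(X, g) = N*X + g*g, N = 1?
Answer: 8311689/4 ≈ 2.0779e+6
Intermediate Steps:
w(X, g) = X + g**2 (w(X, g) = 1*X + g*g = X + g**2)
D(y) = -3*y**2/2 (D(y) = ((y + y*(-4))*y)/2 = ((y - 4*y)*y)/2 = ((-3*y)*y)/2 = (-3*y**2)/2 = -3*y**2/2)
D(w(-5, -6))**2 = (-3*(-5 + (-6)**2)**2/2)**2 = (-3*(-5 + 36)**2/2)**2 = (-3/2*31**2)**2 = (-3/2*961)**2 = (-2883/2)**2 = 8311689/4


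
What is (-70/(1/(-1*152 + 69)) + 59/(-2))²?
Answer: 133656721/4 ≈ 3.3414e+7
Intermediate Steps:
(-70/(1/(-1*152 + 69)) + 59/(-2))² = (-70/(1/(-152 + 69)) + 59*(-½))² = (-70/(1/(-83)) - 59/2)² = (-70/(-1/83) - 59/2)² = (-70*(-83) - 59/2)² = (5810 - 59/2)² = (11561/2)² = 133656721/4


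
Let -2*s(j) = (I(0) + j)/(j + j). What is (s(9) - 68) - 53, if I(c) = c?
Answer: -485/4 ≈ -121.25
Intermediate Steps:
s(j) = -1/4 (s(j) = -(0 + j)/(2*(j + j)) = -j/(2*(2*j)) = -j*1/(2*j)/2 = -1/2*1/2 = -1/4)
(s(9) - 68) - 53 = (-1/4 - 68) - 53 = -273/4 - 53 = -485/4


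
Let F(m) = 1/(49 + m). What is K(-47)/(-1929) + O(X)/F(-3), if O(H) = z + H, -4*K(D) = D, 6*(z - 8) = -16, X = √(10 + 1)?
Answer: 1892945/7716 + 46*√11 ≈ 397.89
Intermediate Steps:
X = √11 ≈ 3.3166
z = 16/3 (z = 8 + (⅙)*(-16) = 8 - 8/3 = 16/3 ≈ 5.3333)
K(D) = -D/4
O(H) = 16/3 + H
K(-47)/(-1929) + O(X)/F(-3) = -¼*(-47)/(-1929) + (16/3 + √11)/(1/(49 - 3)) = (47/4)*(-1/1929) + (16/3 + √11)/(1/46) = -47/7716 + (16/3 + √11)/(1/46) = -47/7716 + (16/3 + √11)*46 = -47/7716 + (736/3 + 46*√11) = 1892945/7716 + 46*√11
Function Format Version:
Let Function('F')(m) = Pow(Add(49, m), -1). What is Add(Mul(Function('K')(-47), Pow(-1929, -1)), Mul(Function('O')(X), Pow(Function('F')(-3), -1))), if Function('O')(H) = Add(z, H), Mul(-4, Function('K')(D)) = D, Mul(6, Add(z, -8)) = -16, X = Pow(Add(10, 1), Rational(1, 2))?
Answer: Add(Rational(1892945, 7716), Mul(46, Pow(11, Rational(1, 2)))) ≈ 397.89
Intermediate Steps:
X = Pow(11, Rational(1, 2)) ≈ 3.3166
z = Rational(16, 3) (z = Add(8, Mul(Rational(1, 6), -16)) = Add(8, Rational(-8, 3)) = Rational(16, 3) ≈ 5.3333)
Function('K')(D) = Mul(Rational(-1, 4), D)
Function('O')(H) = Add(Rational(16, 3), H)
Add(Mul(Function('K')(-47), Pow(-1929, -1)), Mul(Function('O')(X), Pow(Function('F')(-3), -1))) = Add(Mul(Mul(Rational(-1, 4), -47), Pow(-1929, -1)), Mul(Add(Rational(16, 3), Pow(11, Rational(1, 2))), Pow(Pow(Add(49, -3), -1), -1))) = Add(Mul(Rational(47, 4), Rational(-1, 1929)), Mul(Add(Rational(16, 3), Pow(11, Rational(1, 2))), Pow(Pow(46, -1), -1))) = Add(Rational(-47, 7716), Mul(Add(Rational(16, 3), Pow(11, Rational(1, 2))), Pow(Rational(1, 46), -1))) = Add(Rational(-47, 7716), Mul(Add(Rational(16, 3), Pow(11, Rational(1, 2))), 46)) = Add(Rational(-47, 7716), Add(Rational(736, 3), Mul(46, Pow(11, Rational(1, 2))))) = Add(Rational(1892945, 7716), Mul(46, Pow(11, Rational(1, 2))))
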